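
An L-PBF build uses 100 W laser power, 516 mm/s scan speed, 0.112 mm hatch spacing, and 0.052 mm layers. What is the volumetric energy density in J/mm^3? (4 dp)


E = 100 / (516*0.112*0.052) = 33.2758 J/mm^3


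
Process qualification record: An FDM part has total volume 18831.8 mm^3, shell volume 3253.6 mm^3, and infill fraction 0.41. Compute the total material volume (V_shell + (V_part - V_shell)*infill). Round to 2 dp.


V_infill = (18831.8 - 3253.6) * 0.41 = 6387.06
V_total = 3253.6 + 6387.06 = 9640.66 mm^3


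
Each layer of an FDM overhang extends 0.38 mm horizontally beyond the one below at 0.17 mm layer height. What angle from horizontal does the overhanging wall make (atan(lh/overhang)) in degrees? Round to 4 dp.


angle = atan(0.17/0.38) = 24.1022 degrees


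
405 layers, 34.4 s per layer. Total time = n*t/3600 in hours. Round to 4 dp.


t = 405 * 34.4 / 3600 = 3.87 hrs


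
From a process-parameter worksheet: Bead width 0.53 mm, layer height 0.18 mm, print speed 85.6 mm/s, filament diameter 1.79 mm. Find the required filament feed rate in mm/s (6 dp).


Q = 0.53 * 0.18 * 85.6 = 8.16624 mm^3/s
A_fil = pi*(1.79/2)^2 = 2.51649426 mm^2
v_feed = 8.16624 / 2.51649426 = 3.245086 mm/s


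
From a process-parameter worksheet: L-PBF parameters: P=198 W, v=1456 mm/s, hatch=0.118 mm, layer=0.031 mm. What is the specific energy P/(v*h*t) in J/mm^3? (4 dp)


Build rate = 1456 * 0.118 * 0.031 = 5.326048 mm^3/s
SE = 198 / 5.326048 = 37.1758 J/mm^3


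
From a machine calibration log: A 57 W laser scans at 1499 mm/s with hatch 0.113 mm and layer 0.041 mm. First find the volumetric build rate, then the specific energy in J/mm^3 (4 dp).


Build rate = 1499 * 0.113 * 0.041 = 6.944867 mm^3/s
SE = 57 / 6.944867 = 8.2075 J/mm^3


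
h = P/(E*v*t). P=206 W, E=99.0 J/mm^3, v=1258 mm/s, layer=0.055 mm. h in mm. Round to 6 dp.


h = 206 / (99.0*1258*0.055) = 0.030074 mm


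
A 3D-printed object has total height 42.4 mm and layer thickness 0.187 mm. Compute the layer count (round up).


Layers = ceil(42.4/0.187) = 227


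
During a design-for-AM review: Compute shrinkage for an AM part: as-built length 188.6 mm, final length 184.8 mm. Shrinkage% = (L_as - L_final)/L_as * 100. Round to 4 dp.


Shrinkage = ((188.6-184.8)/188.6)*100 = 2.0148 %


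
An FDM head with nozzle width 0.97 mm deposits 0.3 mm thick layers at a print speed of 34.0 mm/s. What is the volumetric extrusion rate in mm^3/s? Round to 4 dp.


Rate = 0.97 * 0.3 * 34.0 = 9.894 mm^3/s


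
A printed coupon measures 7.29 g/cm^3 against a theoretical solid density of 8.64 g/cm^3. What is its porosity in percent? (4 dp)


Porosity = (1-7.29/8.64)*100 = 15.625 %


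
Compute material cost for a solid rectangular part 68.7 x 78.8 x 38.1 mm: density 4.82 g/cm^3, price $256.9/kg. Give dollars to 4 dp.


V = 68.7 * 78.8 * 38.1 = 206256.636 mm^3 = 206.256636 cm^3
Mass = 206.256636 * 4.82 / 1000 = 0.99415699 kg
Cost = 0.99415699 * 256.9 = 255.3989 $


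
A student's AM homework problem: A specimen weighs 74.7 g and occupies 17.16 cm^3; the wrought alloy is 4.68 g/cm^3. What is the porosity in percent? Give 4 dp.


rho_part = 74.7 / 17.16 = 4.35314685 g/cm^3
Porosity = (1 - 4.35314685/4.68)*100 = 6.984 %


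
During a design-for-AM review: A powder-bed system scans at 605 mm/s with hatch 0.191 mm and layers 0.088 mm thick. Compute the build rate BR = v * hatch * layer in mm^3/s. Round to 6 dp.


Rate = 605 * 0.191 * 0.088 = 10.16884 mm^3/s


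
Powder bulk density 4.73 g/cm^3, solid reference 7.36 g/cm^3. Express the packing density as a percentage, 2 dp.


Packing = (4.73/7.36)*100 = 64.27 %


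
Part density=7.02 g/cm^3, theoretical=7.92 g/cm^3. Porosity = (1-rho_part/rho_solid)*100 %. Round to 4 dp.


Porosity = (1-7.02/7.92)*100 = 11.3636 %


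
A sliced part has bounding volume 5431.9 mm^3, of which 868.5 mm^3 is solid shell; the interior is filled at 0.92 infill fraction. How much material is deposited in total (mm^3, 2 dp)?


V_infill = (5431.9 - 868.5) * 0.92 = 4198.33
V_total = 868.5 + 4198.33 = 5066.83 mm^3


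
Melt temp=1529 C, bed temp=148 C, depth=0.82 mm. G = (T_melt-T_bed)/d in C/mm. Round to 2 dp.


G = (1529-148)/0.82 = 1684.15 C/mm


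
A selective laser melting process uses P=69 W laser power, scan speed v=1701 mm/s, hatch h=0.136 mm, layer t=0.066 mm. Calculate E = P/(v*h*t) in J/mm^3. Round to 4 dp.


E = 69 / (1701*0.136*0.066) = 4.5192 J/mm^3


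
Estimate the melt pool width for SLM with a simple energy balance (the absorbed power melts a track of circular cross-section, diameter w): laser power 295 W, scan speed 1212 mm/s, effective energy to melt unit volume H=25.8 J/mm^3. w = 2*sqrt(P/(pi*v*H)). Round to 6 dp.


w = 2*sqrt(295/(pi*1212*25.8)) = 0.109599 mm


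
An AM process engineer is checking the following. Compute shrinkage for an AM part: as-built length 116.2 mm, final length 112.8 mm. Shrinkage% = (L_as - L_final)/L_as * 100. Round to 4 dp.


Shrinkage = ((116.2-112.8)/116.2)*100 = 2.926 %


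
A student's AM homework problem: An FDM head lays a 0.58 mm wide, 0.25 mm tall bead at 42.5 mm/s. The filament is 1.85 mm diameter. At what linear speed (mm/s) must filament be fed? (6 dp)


Q = 0.58 * 0.25 * 42.5 = 6.1625 mm^3/s
A_fil = pi*(1.85/2)^2 = 2.68802521 mm^2
v_feed = 6.1625 / 2.68802521 = 2.292575 mm/s


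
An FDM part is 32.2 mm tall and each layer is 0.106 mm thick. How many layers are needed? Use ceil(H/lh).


Layers = ceil(32.2/0.106) = 304


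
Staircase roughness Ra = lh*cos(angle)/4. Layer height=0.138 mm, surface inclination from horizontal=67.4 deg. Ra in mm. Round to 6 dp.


Ra = 0.138 * cos(67.4) / 4 = 0.013258 mm


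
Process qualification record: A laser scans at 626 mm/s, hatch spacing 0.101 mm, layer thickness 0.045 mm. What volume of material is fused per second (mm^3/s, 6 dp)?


Rate = 626 * 0.101 * 0.045 = 2.84517 mm^3/s


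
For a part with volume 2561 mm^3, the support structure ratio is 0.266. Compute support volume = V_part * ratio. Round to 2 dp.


V_support = 2561 * 0.266 = 681.23 mm^3


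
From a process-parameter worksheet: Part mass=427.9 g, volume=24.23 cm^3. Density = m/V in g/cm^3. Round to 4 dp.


rho = 427.9 / 24.23 = 17.6599 g/cm^3


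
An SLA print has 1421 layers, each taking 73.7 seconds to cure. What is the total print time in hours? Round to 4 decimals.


t = 1421 * 73.7 / 3600 = 29.091 hrs


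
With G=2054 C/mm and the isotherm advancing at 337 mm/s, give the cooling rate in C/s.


CR = 2054 * 337 = 692198 C/s


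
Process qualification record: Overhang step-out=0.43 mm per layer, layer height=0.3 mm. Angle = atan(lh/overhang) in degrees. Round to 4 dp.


angle = atan(0.3/0.43) = 34.9025 degrees


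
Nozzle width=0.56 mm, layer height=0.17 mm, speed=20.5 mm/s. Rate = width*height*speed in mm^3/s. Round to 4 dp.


Rate = 0.56 * 0.17 * 20.5 = 1.9516 mm^3/s


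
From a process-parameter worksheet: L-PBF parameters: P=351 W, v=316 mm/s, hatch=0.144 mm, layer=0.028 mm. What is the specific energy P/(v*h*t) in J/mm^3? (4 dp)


Build rate = 316 * 0.144 * 0.028 = 1.274112 mm^3/s
SE = 351 / 1.274112 = 275.486 J/mm^3


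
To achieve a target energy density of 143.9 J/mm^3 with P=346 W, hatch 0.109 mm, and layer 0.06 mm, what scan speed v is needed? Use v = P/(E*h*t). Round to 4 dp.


v = 346 / (143.9*0.109*0.06) = 367.6525 mm/s


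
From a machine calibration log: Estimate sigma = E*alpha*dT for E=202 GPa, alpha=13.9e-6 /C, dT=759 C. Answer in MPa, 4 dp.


sigma = 202*1000 * 13.9e-6 * 759 = 2131.1202 MPa


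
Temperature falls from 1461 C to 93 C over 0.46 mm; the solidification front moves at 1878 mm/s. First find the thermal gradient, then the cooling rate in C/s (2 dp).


G = (1461-93)/0.46 = 2973.91304348 C/mm
CR = 2973.91304348 * 1878 = 5585008.7 C/s


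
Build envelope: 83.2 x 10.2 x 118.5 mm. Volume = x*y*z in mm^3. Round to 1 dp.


V = 83.2 * 10.2 * 118.5 = 100563.8 mm^3


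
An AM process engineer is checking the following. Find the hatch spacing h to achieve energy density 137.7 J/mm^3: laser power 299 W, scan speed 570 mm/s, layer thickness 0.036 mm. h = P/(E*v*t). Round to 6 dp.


h = 299 / (137.7*570*0.036) = 0.105818 mm


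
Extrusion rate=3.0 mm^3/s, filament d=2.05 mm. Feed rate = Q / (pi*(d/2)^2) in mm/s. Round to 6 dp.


A = pi*(2.05/2)^2 = 3.300636
v = 3.0 / 3.300636 = 0.908916 mm/s


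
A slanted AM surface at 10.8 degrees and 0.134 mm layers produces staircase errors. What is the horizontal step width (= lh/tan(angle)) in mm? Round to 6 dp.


step = 0.134 / tan(10.8) = 0.702453 mm


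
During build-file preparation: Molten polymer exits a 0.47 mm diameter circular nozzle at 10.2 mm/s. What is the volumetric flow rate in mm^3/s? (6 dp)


A = pi*(0.47/2)^2 = 0.17349445 mm^2
Q = 0.17349445 * 10.2 = 1.769643 mm^3/s


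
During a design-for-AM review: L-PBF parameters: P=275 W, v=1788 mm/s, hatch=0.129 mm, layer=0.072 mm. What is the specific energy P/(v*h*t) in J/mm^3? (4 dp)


Build rate = 1788 * 0.129 * 0.072 = 16.606944 mm^3/s
SE = 275 / 16.606944 = 16.5593 J/mm^3


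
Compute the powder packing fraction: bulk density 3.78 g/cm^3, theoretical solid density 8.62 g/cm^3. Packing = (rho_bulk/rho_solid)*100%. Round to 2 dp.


Packing = (3.78/8.62)*100 = 43.85 %


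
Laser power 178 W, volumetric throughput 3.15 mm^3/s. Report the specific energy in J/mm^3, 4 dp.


SE = 178 / 3.15 = 56.5079 J/mm^3


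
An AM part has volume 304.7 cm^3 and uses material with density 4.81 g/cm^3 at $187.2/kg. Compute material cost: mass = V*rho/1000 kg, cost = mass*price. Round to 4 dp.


Mass = 304.7*4.81/1000 = 1.465607 kg
Cost = 1.465607 * 187.2 = 274.3616 $


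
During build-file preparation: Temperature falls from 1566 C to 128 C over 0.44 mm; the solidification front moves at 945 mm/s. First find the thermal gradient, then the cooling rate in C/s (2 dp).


G = (1566-128)/0.44 = 3268.18181818 C/mm
CR = 3268.18181818 * 945 = 3088431.82 C/s


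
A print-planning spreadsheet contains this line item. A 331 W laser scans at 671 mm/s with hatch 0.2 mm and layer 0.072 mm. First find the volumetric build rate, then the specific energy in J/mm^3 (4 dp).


Build rate = 671 * 0.2 * 0.072 = 9.6624 mm^3/s
SE = 331 / 9.6624 = 34.2565 J/mm^3


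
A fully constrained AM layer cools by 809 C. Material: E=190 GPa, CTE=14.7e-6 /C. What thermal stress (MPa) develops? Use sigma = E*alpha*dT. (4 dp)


sigma = 190*1000 * 14.7e-6 * 809 = 2259.537 MPa


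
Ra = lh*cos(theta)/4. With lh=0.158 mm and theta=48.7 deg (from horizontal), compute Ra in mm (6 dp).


Ra = 0.158 * cos(48.7) / 4 = 0.02607 mm


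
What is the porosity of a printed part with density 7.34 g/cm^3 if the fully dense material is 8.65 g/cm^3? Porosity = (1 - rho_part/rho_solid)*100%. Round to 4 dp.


Porosity = (1-7.34/8.65)*100 = 15.1445 %


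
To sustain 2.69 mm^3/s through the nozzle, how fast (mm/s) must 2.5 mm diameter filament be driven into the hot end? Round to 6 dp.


A = pi*(2.5/2)^2 = 4.908739
v = 2.69 / 4.908739 = 0.548002 mm/s


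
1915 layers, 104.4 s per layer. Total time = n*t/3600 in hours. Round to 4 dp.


t = 1915 * 104.4 / 3600 = 55.535 hrs


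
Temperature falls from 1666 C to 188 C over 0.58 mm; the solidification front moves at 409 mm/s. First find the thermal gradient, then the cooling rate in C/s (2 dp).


G = (1666-188)/0.58 = 2548.27586207 C/mm
CR = 2548.27586207 * 409 = 1042244.83 C/s


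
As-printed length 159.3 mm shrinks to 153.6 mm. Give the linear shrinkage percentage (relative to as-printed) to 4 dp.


Shrinkage = ((159.3-153.6)/159.3)*100 = 3.5782 %


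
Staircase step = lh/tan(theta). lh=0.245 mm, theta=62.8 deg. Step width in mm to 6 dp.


step = 0.245 / tan(62.8) = 0.125913 mm


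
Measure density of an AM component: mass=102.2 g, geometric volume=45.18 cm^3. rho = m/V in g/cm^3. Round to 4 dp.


rho = 102.2 / 45.18 = 2.2621 g/cm^3


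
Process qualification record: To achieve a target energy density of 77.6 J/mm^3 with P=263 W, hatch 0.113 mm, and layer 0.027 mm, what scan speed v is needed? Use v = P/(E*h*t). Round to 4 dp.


v = 263 / (77.6*0.113*0.027) = 1110.8408 mm/s


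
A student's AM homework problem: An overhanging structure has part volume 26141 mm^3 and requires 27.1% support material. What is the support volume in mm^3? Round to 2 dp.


V_support = 26141 * 0.271 = 7084.21 mm^3


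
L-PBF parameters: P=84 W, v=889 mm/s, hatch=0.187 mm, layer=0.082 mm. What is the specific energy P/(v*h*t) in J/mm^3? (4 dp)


Build rate = 889 * 0.187 * 0.082 = 13.631926 mm^3/s
SE = 84 / 13.631926 = 6.162 J/mm^3


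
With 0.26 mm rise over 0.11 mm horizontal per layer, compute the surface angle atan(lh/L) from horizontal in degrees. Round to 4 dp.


angle = atan(0.26/0.11) = 67.0679 degrees


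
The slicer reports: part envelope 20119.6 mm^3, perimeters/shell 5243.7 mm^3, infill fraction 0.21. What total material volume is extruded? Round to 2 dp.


V_infill = (20119.6 - 5243.7) * 0.21 = 3123.94
V_total = 5243.7 + 3123.94 = 8367.64 mm^3


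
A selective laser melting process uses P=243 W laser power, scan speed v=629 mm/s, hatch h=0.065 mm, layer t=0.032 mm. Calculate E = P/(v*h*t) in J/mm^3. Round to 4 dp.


E = 243 / (629*0.065*0.032) = 185.7344 J/mm^3


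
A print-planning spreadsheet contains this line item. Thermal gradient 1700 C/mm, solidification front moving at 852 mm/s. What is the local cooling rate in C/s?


CR = 1700 * 852 = 1448400 C/s


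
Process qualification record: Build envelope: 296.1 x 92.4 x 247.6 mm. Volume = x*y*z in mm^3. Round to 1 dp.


V = 296.1 * 92.4 * 247.6 = 6774246.9 mm^3


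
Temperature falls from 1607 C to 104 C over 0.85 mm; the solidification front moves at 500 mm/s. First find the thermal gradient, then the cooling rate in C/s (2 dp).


G = (1607-104)/0.85 = 1768.23529412 C/mm
CR = 1768.23529412 * 500 = 884117.65 C/s


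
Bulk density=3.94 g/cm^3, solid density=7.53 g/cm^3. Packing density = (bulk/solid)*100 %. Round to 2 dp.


Packing = (3.94/7.53)*100 = 52.32 %


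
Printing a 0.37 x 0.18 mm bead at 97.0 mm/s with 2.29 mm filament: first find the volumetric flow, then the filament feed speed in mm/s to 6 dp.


Q = 0.37 * 0.18 * 97.0 = 6.4602 mm^3/s
A_fil = pi*(2.29/2)^2 = 4.11870651 mm^2
v_feed = 6.4602 / 4.11870651 = 1.568502 mm/s


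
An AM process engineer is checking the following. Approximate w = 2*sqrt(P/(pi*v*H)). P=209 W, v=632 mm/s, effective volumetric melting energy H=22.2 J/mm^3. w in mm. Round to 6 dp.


w = 2*sqrt(209/(pi*632*22.2)) = 0.137719 mm


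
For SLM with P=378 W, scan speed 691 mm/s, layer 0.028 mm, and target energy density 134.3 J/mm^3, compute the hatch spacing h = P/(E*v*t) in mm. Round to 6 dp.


h = 378 / (134.3*691*0.028) = 0.145472 mm


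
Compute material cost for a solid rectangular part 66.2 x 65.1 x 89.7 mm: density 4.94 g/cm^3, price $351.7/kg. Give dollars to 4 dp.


V = 66.2 * 65.1 * 89.7 = 386572.914 mm^3 = 386.572914 cm^3
Mass = 386.572914 * 4.94 / 1000 = 1.9096702 kg
Cost = 1.9096702 * 351.7 = 671.631 $


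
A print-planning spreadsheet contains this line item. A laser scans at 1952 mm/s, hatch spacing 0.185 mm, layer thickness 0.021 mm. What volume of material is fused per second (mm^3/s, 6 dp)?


Rate = 1952 * 0.185 * 0.021 = 7.58352 mm^3/s


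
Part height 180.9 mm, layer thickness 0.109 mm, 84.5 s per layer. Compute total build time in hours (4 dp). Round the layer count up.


Layers = ceil(180.9/0.109) = 1660
t = 1660 * 84.5 / 3600 = 38.9639 hrs


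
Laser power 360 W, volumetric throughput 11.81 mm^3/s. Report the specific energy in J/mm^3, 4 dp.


SE = 360 / 11.81 = 30.4826 J/mm^3


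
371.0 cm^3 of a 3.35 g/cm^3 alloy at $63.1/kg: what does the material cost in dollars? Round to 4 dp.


Mass = 371.0*3.35/1000 = 1.24285 kg
Cost = 1.24285 * 63.1 = 78.4238 $


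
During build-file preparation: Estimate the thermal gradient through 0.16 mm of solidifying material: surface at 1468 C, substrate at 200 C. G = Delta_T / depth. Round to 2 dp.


G = (1468-200)/0.16 = 7925.0 C/mm


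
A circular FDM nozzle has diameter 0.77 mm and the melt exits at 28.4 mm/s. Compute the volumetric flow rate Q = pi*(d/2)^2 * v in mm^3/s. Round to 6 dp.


A = pi*(0.77/2)^2 = 0.46566257 mm^2
Q = 0.46566257 * 28.4 = 13.224817 mm^3/s


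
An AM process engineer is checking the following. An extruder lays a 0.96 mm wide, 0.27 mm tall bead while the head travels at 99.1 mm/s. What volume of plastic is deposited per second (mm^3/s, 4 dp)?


Rate = 0.96 * 0.27 * 99.1 = 25.6867 mm^3/s


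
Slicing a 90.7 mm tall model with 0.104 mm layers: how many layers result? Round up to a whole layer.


Layers = ceil(90.7/0.104) = 873


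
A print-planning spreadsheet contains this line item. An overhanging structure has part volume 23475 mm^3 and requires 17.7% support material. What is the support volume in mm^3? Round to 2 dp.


V_support = 23475 * 0.177 = 4155.08 mm^3


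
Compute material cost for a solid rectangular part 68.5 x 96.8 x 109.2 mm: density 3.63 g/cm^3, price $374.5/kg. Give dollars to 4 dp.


V = 68.5 * 96.8 * 109.2 = 724083.36 mm^3 = 724.08336 cm^3
Mass = 724.08336 * 3.63 / 1000 = 2.6284226 kg
Cost = 2.6284226 * 374.5 = 984.3443 $


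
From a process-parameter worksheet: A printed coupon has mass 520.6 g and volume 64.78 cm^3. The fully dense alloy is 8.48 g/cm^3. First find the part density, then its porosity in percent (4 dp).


rho_part = 520.6 / 64.78 = 8.036431 g/cm^3
Porosity = (1 - 8.036431/8.48)*100 = 5.2308 %


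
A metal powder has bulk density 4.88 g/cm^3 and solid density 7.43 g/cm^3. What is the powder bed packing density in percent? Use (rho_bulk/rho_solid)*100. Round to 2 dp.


Packing = (4.88/7.43)*100 = 65.68 %


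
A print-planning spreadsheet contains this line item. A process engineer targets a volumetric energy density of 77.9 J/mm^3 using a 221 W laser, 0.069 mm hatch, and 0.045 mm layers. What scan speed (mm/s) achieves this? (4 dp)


v = 221 / (77.9*0.069*0.045) = 913.6781 mm/s


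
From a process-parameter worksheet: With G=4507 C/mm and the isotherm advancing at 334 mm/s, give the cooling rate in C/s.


CR = 4507 * 334 = 1505338 C/s


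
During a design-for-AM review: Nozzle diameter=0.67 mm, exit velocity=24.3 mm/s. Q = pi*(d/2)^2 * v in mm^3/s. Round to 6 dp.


A = pi*(0.67/2)^2 = 0.35256524 mm^2
Q = 0.35256524 * 24.3 = 8.567335 mm^3/s


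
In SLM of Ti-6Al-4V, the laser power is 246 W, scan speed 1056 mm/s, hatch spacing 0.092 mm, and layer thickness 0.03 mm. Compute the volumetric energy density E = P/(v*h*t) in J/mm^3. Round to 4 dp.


E = 246 / (1056*0.092*0.03) = 84.4038 J/mm^3


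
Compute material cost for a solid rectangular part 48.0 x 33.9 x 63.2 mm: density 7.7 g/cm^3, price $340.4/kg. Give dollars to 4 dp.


V = 48.0 * 33.9 * 63.2 = 102839.04 mm^3 = 102.83904 cm^3
Mass = 102.83904 * 7.7 / 1000 = 0.79186061 kg
Cost = 0.79186061 * 340.4 = 269.5494 $


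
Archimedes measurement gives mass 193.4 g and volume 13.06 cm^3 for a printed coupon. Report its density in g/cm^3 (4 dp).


rho = 193.4 / 13.06 = 14.8086 g/cm^3


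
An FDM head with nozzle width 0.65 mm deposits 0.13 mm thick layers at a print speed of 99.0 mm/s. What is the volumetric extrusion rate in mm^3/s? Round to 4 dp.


Rate = 0.65 * 0.13 * 99.0 = 8.3655 mm^3/s


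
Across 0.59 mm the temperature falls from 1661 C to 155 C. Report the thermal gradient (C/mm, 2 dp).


G = (1661-155)/0.59 = 2552.54 C/mm


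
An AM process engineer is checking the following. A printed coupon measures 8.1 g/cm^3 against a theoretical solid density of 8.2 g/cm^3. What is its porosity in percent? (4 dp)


Porosity = (1-8.1/8.2)*100 = 1.2195 %


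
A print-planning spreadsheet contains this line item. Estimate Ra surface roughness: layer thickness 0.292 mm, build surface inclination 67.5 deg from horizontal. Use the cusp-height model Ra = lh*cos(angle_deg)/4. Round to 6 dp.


Ra = 0.292 * cos(67.5) / 4 = 0.027936 mm


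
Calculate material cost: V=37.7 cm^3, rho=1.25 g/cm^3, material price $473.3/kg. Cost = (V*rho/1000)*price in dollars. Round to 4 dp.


Mass = 37.7*1.25/1000 = 0.047125 kg
Cost = 0.047125 * 473.3 = 22.3043 $


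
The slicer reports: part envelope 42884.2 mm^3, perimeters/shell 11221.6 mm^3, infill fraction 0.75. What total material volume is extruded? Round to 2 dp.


V_infill = (42884.2 - 11221.6) * 0.75 = 23746.95
V_total = 11221.6 + 23746.95 = 34968.55 mm^3


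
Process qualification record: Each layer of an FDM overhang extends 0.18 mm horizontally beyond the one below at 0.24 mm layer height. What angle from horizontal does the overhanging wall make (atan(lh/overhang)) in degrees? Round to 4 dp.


angle = atan(0.24/0.18) = 53.1301 degrees


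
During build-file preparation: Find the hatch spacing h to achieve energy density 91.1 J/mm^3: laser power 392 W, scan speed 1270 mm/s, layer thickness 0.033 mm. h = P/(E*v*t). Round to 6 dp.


h = 392 / (91.1*1270*0.033) = 0.102672 mm


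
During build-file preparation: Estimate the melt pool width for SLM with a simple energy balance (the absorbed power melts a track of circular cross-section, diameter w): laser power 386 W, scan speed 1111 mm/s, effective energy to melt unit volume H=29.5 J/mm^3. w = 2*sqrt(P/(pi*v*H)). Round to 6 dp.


w = 2*sqrt(386/(pi*1111*29.5)) = 0.122456 mm


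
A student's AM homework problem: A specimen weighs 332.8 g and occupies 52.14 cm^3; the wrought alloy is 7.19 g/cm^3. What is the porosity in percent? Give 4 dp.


rho_part = 332.8 / 52.14 = 6.3828155 g/cm^3
Porosity = (1 - 6.3828155/7.19)*100 = 11.2265 %


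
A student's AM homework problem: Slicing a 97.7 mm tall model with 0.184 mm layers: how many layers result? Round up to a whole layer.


Layers = ceil(97.7/0.184) = 531


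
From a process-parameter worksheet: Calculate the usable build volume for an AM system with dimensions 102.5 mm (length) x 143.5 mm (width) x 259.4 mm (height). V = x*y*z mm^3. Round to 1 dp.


V = 102.5 * 143.5 * 259.4 = 3815449.8 mm^3


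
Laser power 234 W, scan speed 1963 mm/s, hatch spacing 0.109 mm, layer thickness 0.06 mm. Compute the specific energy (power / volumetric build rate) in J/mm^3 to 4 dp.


Build rate = 1963 * 0.109 * 0.06 = 12.83802 mm^3/s
SE = 234 / 12.83802 = 18.2271 J/mm^3


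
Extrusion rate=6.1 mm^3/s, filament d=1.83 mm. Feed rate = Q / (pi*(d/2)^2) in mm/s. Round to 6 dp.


A = pi*(1.83/2)^2 = 2.63022
v = 6.1 / 2.63022 = 2.319198 mm/s


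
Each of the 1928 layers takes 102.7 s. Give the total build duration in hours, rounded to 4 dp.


t = 1928 * 102.7 / 3600 = 55.0016 hrs


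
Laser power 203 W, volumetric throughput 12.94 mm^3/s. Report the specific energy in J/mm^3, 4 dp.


SE = 203 / 12.94 = 15.6878 J/mm^3


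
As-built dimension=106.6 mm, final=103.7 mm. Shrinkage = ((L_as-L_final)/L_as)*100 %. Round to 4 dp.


Shrinkage = ((106.6-103.7)/106.6)*100 = 2.7205 %


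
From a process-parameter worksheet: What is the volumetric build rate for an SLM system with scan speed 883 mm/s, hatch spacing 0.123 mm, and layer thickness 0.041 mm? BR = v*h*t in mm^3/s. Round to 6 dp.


Rate = 883 * 0.123 * 0.041 = 4.452969 mm^3/s


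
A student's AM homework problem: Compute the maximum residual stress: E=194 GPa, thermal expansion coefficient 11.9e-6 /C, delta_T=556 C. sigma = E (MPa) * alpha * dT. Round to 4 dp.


sigma = 194*1000 * 11.9e-6 * 556 = 1283.5816 MPa


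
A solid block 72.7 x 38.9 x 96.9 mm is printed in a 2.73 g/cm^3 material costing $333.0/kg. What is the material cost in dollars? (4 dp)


V = 72.7 * 38.9 * 96.9 = 274036.107 mm^3 = 274.036107 cm^3
Mass = 274.036107 * 2.73 / 1000 = 0.74811857 kg
Cost = 0.74811857 * 333.0 = 249.1235 $


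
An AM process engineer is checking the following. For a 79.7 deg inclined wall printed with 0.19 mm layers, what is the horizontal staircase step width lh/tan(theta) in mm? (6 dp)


step = 0.19 / tan(79.7) = 0.034529 mm


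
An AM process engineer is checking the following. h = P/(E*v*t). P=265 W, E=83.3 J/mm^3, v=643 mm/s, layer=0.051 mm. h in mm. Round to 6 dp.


h = 265 / (83.3*643*0.051) = 0.097011 mm


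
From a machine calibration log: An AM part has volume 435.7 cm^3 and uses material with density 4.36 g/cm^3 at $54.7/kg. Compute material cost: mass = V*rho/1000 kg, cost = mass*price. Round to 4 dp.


Mass = 435.7*4.36/1000 = 1.899652 kg
Cost = 1.899652 * 54.7 = 103.911 $


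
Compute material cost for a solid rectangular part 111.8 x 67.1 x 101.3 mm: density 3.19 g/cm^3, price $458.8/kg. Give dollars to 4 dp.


V = 111.8 * 67.1 * 101.3 = 759930.314 mm^3 = 759.930314 cm^3
Mass = 759.930314 * 3.19 / 1000 = 2.4241777 kg
Cost = 2.4241777 * 458.8 = 1112.2127 $


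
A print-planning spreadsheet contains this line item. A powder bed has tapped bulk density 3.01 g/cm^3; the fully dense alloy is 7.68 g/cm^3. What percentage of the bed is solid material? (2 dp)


Packing = (3.01/7.68)*100 = 39.19 %


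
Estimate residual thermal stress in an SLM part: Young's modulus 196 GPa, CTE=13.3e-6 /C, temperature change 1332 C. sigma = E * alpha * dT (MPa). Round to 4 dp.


sigma = 196*1000 * 13.3e-6 * 1332 = 3472.2576 MPa


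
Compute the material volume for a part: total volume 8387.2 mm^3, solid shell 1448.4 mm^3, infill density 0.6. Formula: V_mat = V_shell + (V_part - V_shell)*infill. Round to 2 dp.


V_infill = (8387.2 - 1448.4) * 0.6 = 4163.28
V_total = 1448.4 + 4163.28 = 5611.68 mm^3


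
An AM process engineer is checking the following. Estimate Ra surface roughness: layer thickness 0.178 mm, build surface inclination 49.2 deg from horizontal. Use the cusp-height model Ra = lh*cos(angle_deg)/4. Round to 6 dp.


Ra = 0.178 * cos(49.2) / 4 = 0.029077 mm


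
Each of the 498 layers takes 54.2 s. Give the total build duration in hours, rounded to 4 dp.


t = 498 * 54.2 / 3600 = 7.4977 hrs


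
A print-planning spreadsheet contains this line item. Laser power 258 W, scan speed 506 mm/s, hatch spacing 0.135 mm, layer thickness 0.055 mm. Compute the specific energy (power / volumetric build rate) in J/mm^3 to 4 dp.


Build rate = 506 * 0.135 * 0.055 = 3.75705 mm^3/s
SE = 258 / 3.75705 = 68.6709 J/mm^3


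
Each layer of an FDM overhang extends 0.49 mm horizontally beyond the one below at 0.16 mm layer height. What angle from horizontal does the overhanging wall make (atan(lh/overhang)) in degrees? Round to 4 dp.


angle = atan(0.16/0.49) = 18.0834 degrees


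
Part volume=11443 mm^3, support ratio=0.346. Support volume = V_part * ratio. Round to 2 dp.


V_support = 11443 * 0.346 = 3959.28 mm^3


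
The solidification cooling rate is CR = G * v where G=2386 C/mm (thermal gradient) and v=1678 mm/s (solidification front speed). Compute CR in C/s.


CR = 2386 * 1678 = 4003708 C/s


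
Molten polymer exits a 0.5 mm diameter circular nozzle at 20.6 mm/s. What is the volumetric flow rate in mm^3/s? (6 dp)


A = pi*(0.5/2)^2 = 0.19634954 mm^2
Q = 0.19634954 * 20.6 = 4.044801 mm^3/s


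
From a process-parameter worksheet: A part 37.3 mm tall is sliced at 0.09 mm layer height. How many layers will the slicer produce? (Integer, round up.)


Layers = ceil(37.3/0.09) = 415


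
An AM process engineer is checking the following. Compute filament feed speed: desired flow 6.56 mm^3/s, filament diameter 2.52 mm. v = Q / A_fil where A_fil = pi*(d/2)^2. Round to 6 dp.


A = pi*(2.52/2)^2 = 4.987592
v = 6.56 / 4.987592 = 1.315264 mm/s


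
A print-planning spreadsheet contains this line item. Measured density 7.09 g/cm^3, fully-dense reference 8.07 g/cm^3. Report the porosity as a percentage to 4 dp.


Porosity = (1-7.09/8.07)*100 = 12.1437 %


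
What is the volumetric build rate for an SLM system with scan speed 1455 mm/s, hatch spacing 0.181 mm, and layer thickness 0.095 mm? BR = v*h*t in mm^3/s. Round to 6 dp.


Rate = 1455 * 0.181 * 0.095 = 25.018725 mm^3/s


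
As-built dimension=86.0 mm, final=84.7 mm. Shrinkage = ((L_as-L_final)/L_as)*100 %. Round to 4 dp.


Shrinkage = ((86.0-84.7)/86.0)*100 = 1.5116 %


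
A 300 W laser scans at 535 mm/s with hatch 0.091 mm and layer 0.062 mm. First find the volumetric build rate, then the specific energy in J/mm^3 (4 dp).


Build rate = 535 * 0.091 * 0.062 = 3.01847 mm^3/s
SE = 300 / 3.01847 = 99.3881 J/mm^3


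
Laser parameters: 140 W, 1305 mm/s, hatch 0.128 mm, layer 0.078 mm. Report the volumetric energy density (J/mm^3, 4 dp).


E = 140 / (1305*0.128*0.078) = 10.7452 J/mm^3


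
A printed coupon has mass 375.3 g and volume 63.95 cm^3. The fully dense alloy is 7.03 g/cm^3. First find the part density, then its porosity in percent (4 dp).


rho_part = 375.3 / 63.95 = 5.86864738 g/cm^3
Porosity = (1 - 5.86864738/7.03)*100 = 16.52 %


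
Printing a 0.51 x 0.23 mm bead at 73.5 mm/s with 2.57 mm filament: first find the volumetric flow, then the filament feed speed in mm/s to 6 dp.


Q = 0.51 * 0.23 * 73.5 = 8.62155 mm^3/s
A_fil = pi*(2.57/2)^2 = 5.18747633 mm^2
v_feed = 8.62155 / 5.18747633 = 1.661993 mm/s


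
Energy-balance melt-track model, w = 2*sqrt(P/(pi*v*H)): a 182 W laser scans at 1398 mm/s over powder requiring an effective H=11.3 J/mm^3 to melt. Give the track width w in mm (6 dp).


w = 2*sqrt(182/(pi*1398*11.3)) = 0.121115 mm


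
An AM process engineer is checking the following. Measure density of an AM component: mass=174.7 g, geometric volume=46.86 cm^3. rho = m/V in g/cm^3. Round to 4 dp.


rho = 174.7 / 46.86 = 3.7281 g/cm^3


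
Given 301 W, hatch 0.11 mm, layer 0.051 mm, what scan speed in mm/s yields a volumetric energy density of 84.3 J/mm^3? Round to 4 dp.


v = 301 / (84.3*0.11*0.051) = 636.4672 mm/s


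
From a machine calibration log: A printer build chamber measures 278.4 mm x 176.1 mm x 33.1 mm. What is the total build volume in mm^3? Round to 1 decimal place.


V = 278.4 * 176.1 * 33.1 = 1622768.5 mm^3


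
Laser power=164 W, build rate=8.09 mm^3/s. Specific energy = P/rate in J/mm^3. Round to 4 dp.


SE = 164 / 8.09 = 20.2719 J/mm^3


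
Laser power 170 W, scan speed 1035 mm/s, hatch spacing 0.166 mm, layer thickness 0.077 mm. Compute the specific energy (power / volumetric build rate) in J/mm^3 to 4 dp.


Build rate = 1035 * 0.166 * 0.077 = 13.22937 mm^3/s
SE = 170 / 13.22937 = 12.8502 J/mm^3


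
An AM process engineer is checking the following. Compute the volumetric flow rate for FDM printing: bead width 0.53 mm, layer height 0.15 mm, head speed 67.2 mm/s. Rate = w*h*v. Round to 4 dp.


Rate = 0.53 * 0.15 * 67.2 = 5.3424 mm^3/s


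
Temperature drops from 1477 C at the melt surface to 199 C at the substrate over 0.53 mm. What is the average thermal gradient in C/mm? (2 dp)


G = (1477-199)/0.53 = 2411.32 C/mm


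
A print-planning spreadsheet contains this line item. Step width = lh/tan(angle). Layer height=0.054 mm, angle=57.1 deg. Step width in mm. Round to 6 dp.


step = 0.054 / tan(57.1) = 0.034934 mm


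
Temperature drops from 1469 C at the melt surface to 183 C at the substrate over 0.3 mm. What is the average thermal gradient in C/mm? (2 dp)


G = (1469-183)/0.3 = 4286.67 C/mm


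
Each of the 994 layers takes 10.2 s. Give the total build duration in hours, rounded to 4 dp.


t = 994 * 10.2 / 3600 = 2.8163 hrs


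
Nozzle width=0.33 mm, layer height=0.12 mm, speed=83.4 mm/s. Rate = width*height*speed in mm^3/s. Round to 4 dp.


Rate = 0.33 * 0.12 * 83.4 = 3.3026 mm^3/s


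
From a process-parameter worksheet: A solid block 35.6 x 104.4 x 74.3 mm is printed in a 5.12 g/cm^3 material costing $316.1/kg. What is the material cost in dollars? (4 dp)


V = 35.6 * 104.4 * 74.3 = 276146.352 mm^3 = 276.146352 cm^3
Mass = 276.146352 * 5.12 / 1000 = 1.41386932 kg
Cost = 1.41386932 * 316.1 = 446.9241 $


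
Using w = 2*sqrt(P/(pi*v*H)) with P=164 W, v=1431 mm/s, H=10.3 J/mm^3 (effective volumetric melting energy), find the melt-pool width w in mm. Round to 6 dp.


w = 2*sqrt(164/(pi*1431*10.3)) = 0.119025 mm


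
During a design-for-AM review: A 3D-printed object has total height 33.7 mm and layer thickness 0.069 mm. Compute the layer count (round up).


Layers = ceil(33.7/0.069) = 489


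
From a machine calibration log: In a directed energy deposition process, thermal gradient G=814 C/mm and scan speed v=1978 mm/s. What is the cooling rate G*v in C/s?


CR = 814 * 1978 = 1610092 C/s


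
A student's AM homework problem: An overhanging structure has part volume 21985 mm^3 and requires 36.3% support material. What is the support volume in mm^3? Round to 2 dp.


V_support = 21985 * 0.363 = 7980.56 mm^3


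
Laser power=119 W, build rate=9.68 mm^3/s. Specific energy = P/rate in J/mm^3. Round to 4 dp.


SE = 119 / 9.68 = 12.2934 J/mm^3


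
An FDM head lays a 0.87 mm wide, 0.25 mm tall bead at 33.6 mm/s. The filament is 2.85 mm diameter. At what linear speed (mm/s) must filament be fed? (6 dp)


Q = 0.87 * 0.25 * 33.6 = 7.308 mm^3/s
A_fil = pi*(2.85/2)^2 = 6.37939658 mm^2
v_feed = 7.308 / 6.37939658 = 1.145563 mm/s


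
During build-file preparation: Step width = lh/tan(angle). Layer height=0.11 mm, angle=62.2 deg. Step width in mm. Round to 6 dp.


step = 0.11 / tan(62.2) = 0.057996 mm


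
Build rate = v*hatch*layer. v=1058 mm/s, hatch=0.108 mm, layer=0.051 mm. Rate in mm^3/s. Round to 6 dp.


Rate = 1058 * 0.108 * 0.051 = 5.827464 mm^3/s


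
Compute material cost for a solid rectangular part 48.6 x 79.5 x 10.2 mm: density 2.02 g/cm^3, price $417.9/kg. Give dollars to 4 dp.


V = 48.6 * 79.5 * 10.2 = 39409.74 mm^3 = 39.40974 cm^3
Mass = 39.40974 * 2.02 / 1000 = 0.07960767 kg
Cost = 0.07960767 * 417.9 = 33.268 $


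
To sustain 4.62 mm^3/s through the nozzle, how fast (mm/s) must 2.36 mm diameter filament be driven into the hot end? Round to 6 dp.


A = pi*(2.36/2)^2 = 4.374354
v = 4.62 / 4.374354 = 1.056156 mm/s


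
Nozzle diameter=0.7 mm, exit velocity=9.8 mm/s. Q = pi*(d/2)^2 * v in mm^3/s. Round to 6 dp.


A = pi*(0.7/2)^2 = 0.3848451 mm^2
Q = 0.3848451 * 9.8 = 3.771482 mm^3/s


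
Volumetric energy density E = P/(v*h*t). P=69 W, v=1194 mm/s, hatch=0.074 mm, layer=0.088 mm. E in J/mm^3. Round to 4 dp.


E = 69 / (1194*0.074*0.088) = 8.8742 J/mm^3


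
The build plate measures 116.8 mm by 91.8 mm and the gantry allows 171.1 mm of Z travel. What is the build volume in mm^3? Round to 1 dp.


V = 116.8 * 91.8 * 171.1 = 1834575.3 mm^3


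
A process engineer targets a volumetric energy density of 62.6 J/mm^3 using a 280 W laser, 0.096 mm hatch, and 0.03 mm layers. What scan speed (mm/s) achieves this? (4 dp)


v = 280 / (62.6*0.096*0.03) = 1553.0706 mm/s


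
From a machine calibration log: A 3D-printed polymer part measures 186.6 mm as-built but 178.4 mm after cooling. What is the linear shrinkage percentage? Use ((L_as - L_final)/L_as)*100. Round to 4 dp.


Shrinkage = ((186.6-178.4)/186.6)*100 = 4.3944 %


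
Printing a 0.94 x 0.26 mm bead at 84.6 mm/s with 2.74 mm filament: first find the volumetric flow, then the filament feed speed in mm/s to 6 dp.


Q = 0.94 * 0.26 * 84.6 = 20.67624 mm^3/s
A_fil = pi*(2.74/2)^2 = 5.89645525 mm^2
v_feed = 20.67624 / 5.89645525 = 3.506554 mm/s


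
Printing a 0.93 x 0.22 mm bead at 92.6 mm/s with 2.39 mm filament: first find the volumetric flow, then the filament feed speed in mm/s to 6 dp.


Q = 0.93 * 0.22 * 92.6 = 18.94596 mm^3/s
A_fil = pi*(2.39/2)^2 = 4.48627285 mm^2
v_feed = 18.94596 / 4.48627285 = 4.223096 mm/s


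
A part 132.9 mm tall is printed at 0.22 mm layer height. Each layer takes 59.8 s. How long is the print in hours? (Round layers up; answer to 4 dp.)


Layers = ceil(132.9/0.22) = 605
t = 605 * 59.8 / 3600 = 10.0497 hrs


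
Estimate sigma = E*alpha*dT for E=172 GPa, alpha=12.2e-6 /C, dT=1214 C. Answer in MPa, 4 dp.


sigma = 172*1000 * 12.2e-6 * 1214 = 2547.4576 MPa


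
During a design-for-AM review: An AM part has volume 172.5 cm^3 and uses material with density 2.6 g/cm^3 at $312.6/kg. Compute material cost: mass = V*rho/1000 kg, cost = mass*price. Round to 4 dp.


Mass = 172.5*2.6/1000 = 0.4485 kg
Cost = 0.4485 * 312.6 = 140.2011 $


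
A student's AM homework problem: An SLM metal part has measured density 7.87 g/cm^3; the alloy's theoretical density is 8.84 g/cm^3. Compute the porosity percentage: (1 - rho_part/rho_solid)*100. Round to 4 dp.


Porosity = (1-7.87/8.84)*100 = 10.9729 %


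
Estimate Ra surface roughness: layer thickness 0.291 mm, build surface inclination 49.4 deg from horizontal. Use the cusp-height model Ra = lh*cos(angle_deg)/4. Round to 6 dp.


Ra = 0.291 * cos(49.4) / 4 = 0.047344 mm


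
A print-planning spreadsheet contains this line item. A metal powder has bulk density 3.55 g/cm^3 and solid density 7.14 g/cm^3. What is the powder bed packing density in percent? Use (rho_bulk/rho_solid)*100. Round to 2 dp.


Packing = (3.55/7.14)*100 = 49.72 %


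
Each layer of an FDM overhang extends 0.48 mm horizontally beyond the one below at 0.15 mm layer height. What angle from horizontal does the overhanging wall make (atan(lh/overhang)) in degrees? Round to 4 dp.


angle = atan(0.15/0.48) = 17.354 degrees


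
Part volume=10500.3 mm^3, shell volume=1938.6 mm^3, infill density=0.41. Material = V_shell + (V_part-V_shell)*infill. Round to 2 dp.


V_infill = (10500.3 - 1938.6) * 0.41 = 3510.3
V_total = 1938.6 + 3510.3 = 5448.9 mm^3


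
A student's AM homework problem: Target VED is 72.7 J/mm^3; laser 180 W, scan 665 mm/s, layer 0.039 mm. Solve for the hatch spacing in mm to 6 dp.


h = 180 / (72.7*665*0.039) = 0.095467 mm


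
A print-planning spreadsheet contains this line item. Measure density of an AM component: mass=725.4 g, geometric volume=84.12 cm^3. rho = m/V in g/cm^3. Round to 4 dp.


rho = 725.4 / 84.12 = 8.6234 g/cm^3


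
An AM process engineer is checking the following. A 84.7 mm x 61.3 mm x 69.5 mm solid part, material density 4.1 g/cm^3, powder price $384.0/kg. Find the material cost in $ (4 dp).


V = 84.7 * 61.3 * 69.5 = 360851.645 mm^3 = 360.851645 cm^3
Mass = 360.851645 * 4.1 / 1000 = 1.47949174 kg
Cost = 1.47949174 * 384.0 = 568.1248 $


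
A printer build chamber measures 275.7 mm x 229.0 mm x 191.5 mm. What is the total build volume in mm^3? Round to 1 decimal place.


V = 275.7 * 229.0 * 191.5 = 12090410.0 mm^3


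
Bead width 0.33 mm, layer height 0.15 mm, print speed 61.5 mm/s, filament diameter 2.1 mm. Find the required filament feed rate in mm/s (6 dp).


Q = 0.33 * 0.15 * 61.5 = 3.04425 mm^3/s
A_fil = pi*(2.1/2)^2 = 3.4636059 mm^2
v_feed = 3.04425 / 3.4636059 = 0.878925 mm/s


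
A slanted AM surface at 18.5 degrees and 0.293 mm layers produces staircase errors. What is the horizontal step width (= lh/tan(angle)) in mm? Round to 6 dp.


step = 0.293 / tan(18.5) = 0.875685 mm


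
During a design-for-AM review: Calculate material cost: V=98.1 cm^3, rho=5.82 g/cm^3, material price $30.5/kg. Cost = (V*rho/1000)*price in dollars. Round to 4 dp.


Mass = 98.1*5.82/1000 = 0.570942 kg
Cost = 0.570942 * 30.5 = 17.4137 $


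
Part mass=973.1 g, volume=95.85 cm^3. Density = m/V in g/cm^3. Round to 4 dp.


rho = 973.1 / 95.85 = 10.1523 g/cm^3


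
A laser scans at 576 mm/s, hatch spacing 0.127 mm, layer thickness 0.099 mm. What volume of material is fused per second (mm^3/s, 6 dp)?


Rate = 576 * 0.127 * 0.099 = 7.242048 mm^3/s
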